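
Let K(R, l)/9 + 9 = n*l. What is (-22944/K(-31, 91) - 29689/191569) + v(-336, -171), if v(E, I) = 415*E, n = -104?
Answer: -759138544481819/5444199411 ≈ -1.3944e+5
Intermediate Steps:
K(R, l) = -81 - 936*l (K(R, l) = -81 + 9*(-104*l) = -81 - 936*l)
(-22944/K(-31, 91) - 29689/191569) + v(-336, -171) = (-22944/(-81 - 936*91) - 29689/191569) + 415*(-336) = (-22944/(-81 - 85176) - 29689*1/191569) - 139440 = (-22944/(-85257) - 29689/191569) - 139440 = (-22944*(-1/85257) - 29689/191569) - 139440 = (7648/28419 - 29689/191569) - 139440 = 621388021/5444199411 - 139440 = -759138544481819/5444199411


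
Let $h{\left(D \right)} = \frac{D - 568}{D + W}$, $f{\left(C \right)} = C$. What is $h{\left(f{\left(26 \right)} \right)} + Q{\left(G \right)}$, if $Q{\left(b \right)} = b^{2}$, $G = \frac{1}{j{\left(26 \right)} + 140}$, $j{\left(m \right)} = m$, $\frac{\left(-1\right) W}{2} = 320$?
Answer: $\frac{7467983}{8459692} \approx 0.88277$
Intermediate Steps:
$W = -640$ ($W = \left(-2\right) 320 = -640$)
$h{\left(D \right)} = \frac{-568 + D}{-640 + D}$ ($h{\left(D \right)} = \frac{D - 568}{D - 640} = \frac{-568 + D}{-640 + D}$)
$G = \frac{1}{166}$ ($G = \frac{1}{26 + 140} = \frac{1}{166} \approx 0.0060241$)
$h{\left(f{\left(26 \right)} \right)} + Q{\left(G \right)} = \frac{-568 + 26}{-640 + 26} + \left(\frac{1}{166}\right)^{2} = \frac{1}{-614} \left(-542\right) + \frac{1}{27556} = \left(- \frac{1}{614}\right) \left(-542\right) + \frac{1}{27556} = \frac{271}{307} + \frac{1}{27556} = \frac{7467983}{8459692}$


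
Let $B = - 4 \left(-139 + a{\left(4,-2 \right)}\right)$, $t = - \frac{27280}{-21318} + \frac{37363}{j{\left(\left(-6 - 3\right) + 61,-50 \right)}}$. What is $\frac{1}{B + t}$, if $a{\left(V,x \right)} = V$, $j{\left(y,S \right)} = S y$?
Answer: $\frac{2519400}{1327495253} \approx 0.0018979$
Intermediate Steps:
$t = - \frac{32980747}{2519400}$ ($t = - \frac{27280}{-21318} + \frac{37363}{\left(-50\right) \left(\left(-6 - 3\right) + 61\right)} = \left(-27280\right) \left(- \frac{1}{21318}\right) + \frac{37363}{\left(-50\right) \left(-9 + 61\right)} = \frac{1240}{969} + \frac{37363}{\left(-50\right) 52} = \frac{1240}{969} + \frac{37363}{-2600} = \frac{1240}{969} + 37363 \left(- \frac{1}{2600}\right) = \frac{1240}{969} - \frac{37363}{2600} = - \frac{32980747}{2519400} \approx -13.091$)
$B = 540$ ($B = - 4 \left(-139 + 4\right) = \left(-4\right) \left(-135\right) = 540$)
$\frac{1}{B + t} = \frac{1}{540 - \frac{32980747}{2519400}} = \frac{1}{\frac{1327495253}{2519400}} = \frac{2519400}{1327495253}$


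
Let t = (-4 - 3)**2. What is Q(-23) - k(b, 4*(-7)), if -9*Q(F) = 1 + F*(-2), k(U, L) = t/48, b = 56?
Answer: -899/144 ≈ -6.2431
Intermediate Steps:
t = 49 (t = (-7)**2 = 49)
k(U, L) = 49/48
Q(F) = -1/9 + 2*F/9 (Q(F) = -(1 + F*(-2))/9 = -(1 - 2*F)/9 = -1/9 + 2*F/9)
Q(-23) - k(b, 4*(-7)) = (-1/9 + (2/9)*(-23)) - 1*49/48 = (-1/9 - 46/9) - 49/48 = -47/9 - 49/48 = -899/144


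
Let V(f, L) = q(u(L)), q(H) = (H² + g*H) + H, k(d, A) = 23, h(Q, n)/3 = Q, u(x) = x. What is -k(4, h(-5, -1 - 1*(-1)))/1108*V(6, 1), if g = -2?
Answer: 0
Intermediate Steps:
h(Q, n) = 3*Q
q(H) = H² - H (q(H) = (H² - 2*H) + H = H² - H)
V(f, L) = L*(-1 + L)
-k(4, h(-5, -1 - 1*(-1)))/1108*V(6, 1) = -23/1108*1*(-1 + 1) = -23*(1/1108)*1*0 = -23*0/1108 = -1*0 = 0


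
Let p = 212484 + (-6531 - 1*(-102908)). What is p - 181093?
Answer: 127768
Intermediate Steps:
p = 308861 (p = 212484 + (-6531 + 102908) = 212484 + 96377 = 308861)
p - 181093 = 308861 - 181093 = 127768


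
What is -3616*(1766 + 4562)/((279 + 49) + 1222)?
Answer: -11441024/775 ≈ -14763.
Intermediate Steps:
-3616*(1766 + 4562)/((279 + 49) + 1222) = -3616*6328/(328 + 1222) = -3616/(1550*(1/6328)) = -3616/775/3164 = -3616*3164/775 = -11441024/775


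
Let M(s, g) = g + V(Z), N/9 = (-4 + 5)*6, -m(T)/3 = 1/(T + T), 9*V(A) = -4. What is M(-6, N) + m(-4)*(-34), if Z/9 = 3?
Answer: 1469/36 ≈ 40.806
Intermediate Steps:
Z = 27 (Z = 9*3 = 27)
V(A) = -4/9 (V(A) = (⅑)*(-4) = -4/9)
m(T) = -3/(2*T) (m(T) = -3/(T + T) = -3*1/(2*T) = -3/(2*T))
N = 54 (N = 9*((-4 + 5)*6) = 9*(1*6) = 9*6 = 54)
M(s, g) = -4/9 + g (M(s, g) = g - 4/9 = -4/9 + g)
M(-6, N) + m(-4)*(-34) = (-4/9 + 54) - 3/2/(-4)*(-34) = 482/9 - 3/2*(-¼)*(-34) = 482/9 + (3/8)*(-34) = 482/9 - 51/4 = 1469/36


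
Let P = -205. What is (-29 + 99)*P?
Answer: -14350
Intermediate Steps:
(-29 + 99)*P = (-29 + 99)*(-205) = 70*(-205) = -14350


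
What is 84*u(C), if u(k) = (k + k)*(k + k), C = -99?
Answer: 3293136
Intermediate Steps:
u(k) = 4*k² (u(k) = (2*k)*(2*k) = 4*k²)
84*u(C) = 84*(4*(-99)²) = 84*(4*9801) = 84*39204 = 3293136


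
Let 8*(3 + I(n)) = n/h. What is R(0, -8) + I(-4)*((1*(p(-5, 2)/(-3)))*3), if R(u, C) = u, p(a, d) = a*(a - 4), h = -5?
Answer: 261/2 ≈ 130.50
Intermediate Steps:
p(a, d) = a*(-4 + a)
I(n) = -3 - n/40 (I(n) = -3 + (n/(-5))/8 = -3 + (n*(-⅕))/8 = -3 + (-n/5)/8 = -3 - n/40)
R(0, -8) + I(-4)*((1*(p(-5, 2)/(-3)))*3) = 0 + (-3 - 1/40*(-4))*((1*(-5*(-4 - 5)/(-3)))*3) = 0 + (-3 + ⅒)*((1*(-5*(-9)*(-⅓)))*3) = 0 - 29*1*(45*(-⅓))*3/10 = 0 - 29*1*(-15)*3/10 = 0 - (-87)*3/2 = 0 - 29/10*(-45) = 0 + 261/2 = 261/2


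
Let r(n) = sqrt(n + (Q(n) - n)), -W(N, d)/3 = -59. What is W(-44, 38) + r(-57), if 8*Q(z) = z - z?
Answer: 177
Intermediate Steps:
Q(z) = 0 (Q(z) = (z - z)/8 = (1/8)*0 = 0)
W(N, d) = 177 (W(N, d) = -3*(-59) = 177)
r(n) = 0 (r(n) = sqrt(n + (0 - n)) = sqrt(n - n) = sqrt(0) = 0)
W(-44, 38) + r(-57) = 177 + 0 = 177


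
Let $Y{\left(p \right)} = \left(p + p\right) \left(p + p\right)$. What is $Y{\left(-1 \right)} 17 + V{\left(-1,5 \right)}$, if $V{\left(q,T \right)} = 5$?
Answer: $73$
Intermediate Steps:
$Y{\left(p \right)} = 4 p^{2}$ ($Y{\left(p \right)} = 2 p 2 p = 4 p^{2}$)
$Y{\left(-1 \right)} 17 + V{\left(-1,5 \right)} = 4 \left(-1\right)^{2} \cdot 17 + 5 = 4 \cdot 1 \cdot 17 + 5 = 4 \cdot 17 + 5 = 68 + 5 = 73$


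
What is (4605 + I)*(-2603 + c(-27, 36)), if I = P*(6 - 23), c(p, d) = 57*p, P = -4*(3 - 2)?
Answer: -19355566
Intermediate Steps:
P = -4 (P = -4*1 = -4)
I = 68 (I = -4*(6 - 23) = -4*(-17) = 68)
(4605 + I)*(-2603 + c(-27, 36)) = (4605 + 68)*(-2603 + 57*(-27)) = 4673*(-2603 - 1539) = 4673*(-4142) = -19355566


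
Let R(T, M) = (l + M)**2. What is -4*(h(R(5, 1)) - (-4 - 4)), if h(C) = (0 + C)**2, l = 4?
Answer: -2532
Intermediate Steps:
R(T, M) = (4 + M)**2
h(C) = C**2
-4*(h(R(5, 1)) - (-4 - 4)) = -4*(((4 + 1)**2)**2 - (-4 - 4)) = -4*((5**2)**2 - 1*(-8)) = -4*(25**2 + 8) = -4*(625 + 8) = -4*633 = -2532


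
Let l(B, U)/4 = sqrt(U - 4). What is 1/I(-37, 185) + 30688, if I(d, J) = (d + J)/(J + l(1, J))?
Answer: 122757/4 + sqrt(181)/37 ≈ 30690.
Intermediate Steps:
l(B, U) = 4*sqrt(-4 + U) (l(B, U) = 4*sqrt(U - 4) = 4*sqrt(-4 + U))
I(d, J) = (J + d)/(J + 4*sqrt(-4 + J)) (I(d, J) = (d + J)/(J + 4*sqrt(-4 + J)) = (J + d)/(J + 4*sqrt(-4 + J)))
1/I(-37, 185) + 30688 = 1/((185 - 37)/(185 + 4*sqrt(-4 + 185))) + 30688 = 1/(148/(185 + 4*sqrt(181))) + 30688 = (5/4 + sqrt(181)/37) + 30688 = 122757/4 + sqrt(181)/37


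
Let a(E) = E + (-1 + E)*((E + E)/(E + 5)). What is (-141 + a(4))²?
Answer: 162409/9 ≈ 18045.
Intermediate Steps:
a(E) = E + 2*E*(-1 + E)/(5 + E) (a(E) = E + (-1 + E)*((2*E)/(5 + E)) = E + (-1 + E)*(2*E/(5 + E)) = E + 2*E*(-1 + E)/(5 + E))
(-141 + a(4))² = (-141 + 3*4*(1 + 4)/(5 + 4))² = (-141 + 3*4*5/9)² = (-141 + 3*4*(⅑)*5)² = (-141 + 20/3)² = (-403/3)² = 162409/9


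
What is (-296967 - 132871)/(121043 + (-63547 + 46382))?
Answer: -7411/1791 ≈ -4.1379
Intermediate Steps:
(-296967 - 132871)/(121043 + (-63547 + 46382)) = -429838/(121043 - 17165) = -429838/103878 = -429838*1/103878 = -7411/1791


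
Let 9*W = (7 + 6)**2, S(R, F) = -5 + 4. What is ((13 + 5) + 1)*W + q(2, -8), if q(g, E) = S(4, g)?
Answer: 3202/9 ≈ 355.78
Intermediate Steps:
S(R, F) = -1
q(g, E) = -1
W = 169/9 (W = (7 + 6)**2/9 = (1/9)*13**2 = (1/9)*169 = 169/9 ≈ 18.778)
((13 + 5) + 1)*W + q(2, -8) = ((13 + 5) + 1)*(169/9) - 1 = (18 + 1)*(169/9) - 1 = 19*(169/9) - 1 = 3211/9 - 1 = 3202/9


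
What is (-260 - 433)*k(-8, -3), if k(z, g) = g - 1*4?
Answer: 4851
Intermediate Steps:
k(z, g) = -4 + g (k(z, g) = g - 4 = -4 + g)
(-260 - 433)*k(-8, -3) = (-260 - 433)*(-4 - 3) = -693*(-7) = 4851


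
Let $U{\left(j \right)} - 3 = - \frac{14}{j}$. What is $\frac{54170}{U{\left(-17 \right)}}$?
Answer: $\frac{184178}{13} \approx 14168.0$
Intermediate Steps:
$U{\left(j \right)} = 3 - \frac{14}{j}$
$\frac{54170}{U{\left(-17 \right)}} = \frac{54170}{3 - \frac{14}{-17}} = \frac{54170}{3 - - \frac{14}{17}} = \frac{54170}{3 + \frac{14}{17}} = \frac{54170}{\frac{65}{17}} = 54170 \cdot \frac{17}{65} = \frac{184178}{13}$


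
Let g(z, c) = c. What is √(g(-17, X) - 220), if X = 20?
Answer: 10*I*√2 ≈ 14.142*I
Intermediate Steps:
√(g(-17, X) - 220) = √(20 - 220) = √(-200) = 10*I*√2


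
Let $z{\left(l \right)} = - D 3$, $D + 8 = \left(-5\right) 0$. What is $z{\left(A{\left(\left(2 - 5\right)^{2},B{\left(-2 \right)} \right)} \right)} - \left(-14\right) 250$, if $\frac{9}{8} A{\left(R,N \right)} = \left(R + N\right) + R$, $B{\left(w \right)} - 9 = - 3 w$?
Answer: $3524$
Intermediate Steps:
$D = -8$ ($D = -8 - 0 = -8 + 0 = -8$)
$B{\left(w \right)} = 9 - 3 w$
$A{\left(R,N \right)} = \frac{8 N}{9} + \frac{16 R}{9}$ ($A{\left(R,N \right)} = \frac{8 \left(\left(R + N\right) + R\right)}{9} = \frac{8 \left(\left(N + R\right) + R\right)}{9} = \frac{8 \left(N + 2 R\right)}{9} = \frac{8 N}{9} + \frac{16 R}{9}$)
$z{\left(l \right)} = 24$ ($z{\left(l \right)} = \left(-1\right) \left(-8\right) 3 = 8 \cdot 3 = 24$)
$z{\left(A{\left(\left(2 - 5\right)^{2},B{\left(-2 \right)} \right)} \right)} - \left(-14\right) 250 = 24 - \left(-14\right) 250 = 24 - -3500 = 24 + 3500 = 3524$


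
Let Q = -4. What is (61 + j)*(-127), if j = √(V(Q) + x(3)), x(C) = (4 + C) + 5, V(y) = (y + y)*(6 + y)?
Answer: -7747 - 254*I ≈ -7747.0 - 254.0*I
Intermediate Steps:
V(y) = 2*y*(6 + y) (V(y) = (2*y)*(6 + y) = 2*y*(6 + y))
x(C) = 9 + C
j = 2*I (j = √(2*(-4)*(6 - 4) + (9 + 3)) = √(2*(-4)*2 + 12) = √(-16 + 12) = √(-4) = 2*I ≈ 2.0*I)
(61 + j)*(-127) = (61 + 2*I)*(-127) = -7747 - 254*I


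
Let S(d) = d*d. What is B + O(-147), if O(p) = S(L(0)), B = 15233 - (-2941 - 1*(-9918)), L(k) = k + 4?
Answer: 8272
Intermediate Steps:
L(k) = 4 + k
B = 8256 (B = 15233 - (-2941 + 9918) = 15233 - 1*6977 = 15233 - 6977 = 8256)
S(d) = d**2
O(p) = 16 (O(p) = (4 + 0)**2 = 4**2 = 16)
B + O(-147) = 8256 + 16 = 8272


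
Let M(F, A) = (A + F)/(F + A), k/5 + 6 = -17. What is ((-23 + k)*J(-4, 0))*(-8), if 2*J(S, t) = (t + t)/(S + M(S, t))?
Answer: 0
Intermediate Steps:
k = -115 (k = -30 + 5*(-17) = -30 - 85 = -115)
M(F, A) = 1 (M(F, A) = (A + F)/(A + F) = 1)
J(S, t) = t/(1 + S) (J(S, t) = ((t + t)/(S + 1))/2 = ((2*t)/(1 + S))/2 = (2*t/(1 + S))/2 = t/(1 + S))
((-23 + k)*J(-4, 0))*(-8) = ((-23 - 115)*(0/(1 - 4)))*(-8) = -0/(-3)*(-8) = -0*(-1)/3*(-8) = -138*0*(-8) = 0*(-8) = 0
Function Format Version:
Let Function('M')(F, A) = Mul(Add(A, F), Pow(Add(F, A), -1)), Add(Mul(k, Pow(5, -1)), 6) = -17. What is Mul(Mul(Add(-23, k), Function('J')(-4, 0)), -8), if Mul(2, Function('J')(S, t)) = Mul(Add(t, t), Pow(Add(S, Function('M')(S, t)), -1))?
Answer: 0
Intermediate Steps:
k = -115 (k = Add(-30, Mul(5, -17)) = Add(-30, -85) = -115)
Function('M')(F, A) = 1 (Function('M')(F, A) = Mul(Add(A, F), Pow(Add(A, F), -1)) = 1)
Function('J')(S, t) = Mul(t, Pow(Add(1, S), -1)) (Function('J')(S, t) = Mul(Rational(1, 2), Mul(Add(t, t), Pow(Add(S, 1), -1))) = Mul(Rational(1, 2), Mul(Mul(2, t), Pow(Add(1, S), -1))) = Mul(Rational(1, 2), Mul(2, t, Pow(Add(1, S), -1))) = Mul(t, Pow(Add(1, S), -1)))
Mul(Mul(Add(-23, k), Function('J')(-4, 0)), -8) = Mul(Mul(Add(-23, -115), Mul(0, Pow(Add(1, -4), -1))), -8) = Mul(Mul(-138, Mul(0, Pow(-3, -1))), -8) = Mul(Mul(-138, Mul(0, Rational(-1, 3))), -8) = Mul(Mul(-138, 0), -8) = Mul(0, -8) = 0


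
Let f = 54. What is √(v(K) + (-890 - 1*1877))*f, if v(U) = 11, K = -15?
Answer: 108*I*√689 ≈ 2834.9*I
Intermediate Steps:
√(v(K) + (-890 - 1*1877))*f = √(11 + (-890 - 1*1877))*54 = √(11 + (-890 - 1877))*54 = √(11 - 2767)*54 = √(-2756)*54 = (2*I*√689)*54 = 108*I*√689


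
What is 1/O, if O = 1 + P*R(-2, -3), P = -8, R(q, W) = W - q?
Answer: ⅑ ≈ 0.11111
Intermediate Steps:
O = 9 (O = 1 - 8*(-3 - 1*(-2)) = 1 - 8*(-3 + 2) = 1 - 8*(-1) = 1 + 8 = 9)
1/O = 1/9 = ⅑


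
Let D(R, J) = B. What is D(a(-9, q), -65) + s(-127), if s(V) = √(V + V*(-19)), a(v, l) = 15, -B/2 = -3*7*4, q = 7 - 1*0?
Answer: 168 + 3*√254 ≈ 215.81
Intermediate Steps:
q = 7 (q = 7 + 0 = 7)
B = 168 (B = -2*(-3*7)*4 = -(-42)*4 = -2*(-84) = 168)
D(R, J) = 168
s(V) = 3*√2*√(-V) (s(V) = √(V - 19*V) = √(-18*V) = 3*√2*√(-V))
D(a(-9, q), -65) + s(-127) = 168 + 3*√2*√(-1*(-127)) = 168 + 3*√2*√127 = 168 + 3*√254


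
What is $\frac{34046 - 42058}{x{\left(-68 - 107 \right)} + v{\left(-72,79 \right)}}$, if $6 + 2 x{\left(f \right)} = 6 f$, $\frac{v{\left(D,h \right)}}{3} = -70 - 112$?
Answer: $\frac{4006}{537} \approx 7.46$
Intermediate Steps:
$v{\left(D,h \right)} = -546$ ($v{\left(D,h \right)} = 3 \left(-70 - 112\right) = 3 \left(-182\right) = -546$)
$x{\left(f \right)} = -3 + 3 f$ ($x{\left(f \right)} = -3 + \frac{6 f}{2} = -3 + 3 f$)
$\frac{34046 - 42058}{x{\left(-68 - 107 \right)} + v{\left(-72,79 \right)}} = \frac{34046 - 42058}{\left(-3 + 3 \left(-68 - 107\right)\right) - 546} = - \frac{8012}{\left(-3 + 3 \left(-68 - 107\right)\right) - 546} = - \frac{8012}{\left(-3 + 3 \left(-175\right)\right) - 546} = - \frac{8012}{\left(-3 - 525\right) - 546} = - \frac{8012}{-528 - 546} = - \frac{8012}{-1074} = \left(-8012\right) \left(- \frac{1}{1074}\right) = \frac{4006}{537}$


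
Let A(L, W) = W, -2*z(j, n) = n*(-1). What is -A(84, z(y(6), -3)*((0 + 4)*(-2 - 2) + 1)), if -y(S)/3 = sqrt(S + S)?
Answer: -45/2 ≈ -22.500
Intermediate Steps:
y(S) = -3*sqrt(2)*sqrt(S) (y(S) = -3*sqrt(S + S) = -3*sqrt(2)*sqrt(S))
z(j, n) = n/2 (z(j, n) = -n*(-1)/2 = -(-1)*n/2 = n/2)
-A(84, z(y(6), -3)*((0 + 4)*(-2 - 2) + 1)) = -(1/2)*(-3)*((0 + 4)*(-2 - 2) + 1) = -(-3)*(4*(-4) + 1)/2 = -(-3)*(-16 + 1)/2 = -(-3)*(-15)/2 = -1*45/2 = -45/2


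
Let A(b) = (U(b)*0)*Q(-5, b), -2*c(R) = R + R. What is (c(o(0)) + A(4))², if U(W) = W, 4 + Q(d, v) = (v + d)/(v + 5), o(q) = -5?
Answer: 25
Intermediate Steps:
Q(d, v) = -4 + (d + v)/(5 + v) (Q(d, v) = -4 + (v + d)/(v + 5) = -4 + (d + v)/(5 + v))
c(R) = -R (c(R) = -(R + R)/2 = -R)
A(b) = 0 (A(b) = (b*0)*((-20 - 5 - 3*b)/(5 + b)) = 0*((-25 - 3*b)/(5 + b)) = 0)
(c(o(0)) + A(4))² = (-1*(-5) + 0)² = (5 + 0)² = 5² = 25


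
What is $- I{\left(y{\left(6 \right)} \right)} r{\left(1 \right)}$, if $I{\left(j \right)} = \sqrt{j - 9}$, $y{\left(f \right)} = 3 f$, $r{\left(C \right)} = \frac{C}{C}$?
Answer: $-3$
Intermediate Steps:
$r{\left(C \right)} = 1$
$I{\left(j \right)} = \sqrt{-9 + j}$
$- I{\left(y{\left(6 \right)} \right)} r{\left(1 \right)} = - \sqrt{-9 + 3 \cdot 6} \cdot 1 = - \sqrt{-9 + 18} \cdot 1 = - \sqrt{9} \cdot 1 = - 3 \cdot 1 = \left(-1\right) 3 = -3$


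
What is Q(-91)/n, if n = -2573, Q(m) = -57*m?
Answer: -5187/2573 ≈ -2.0159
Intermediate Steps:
Q(-91)/n = -57*(-91)/(-2573) = 5187*(-1/2573) = -5187/2573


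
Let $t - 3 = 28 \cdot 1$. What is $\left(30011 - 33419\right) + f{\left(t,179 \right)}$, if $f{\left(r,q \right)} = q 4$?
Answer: $-2692$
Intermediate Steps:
$t = 31$ ($t = 3 + 28 \cdot 1 = 3 + 28 = 31$)
$f{\left(r,q \right)} = 4 q$
$\left(30011 - 33419\right) + f{\left(t,179 \right)} = \left(30011 - 33419\right) + 4 \cdot 179 = -3408 + 716 = -2692$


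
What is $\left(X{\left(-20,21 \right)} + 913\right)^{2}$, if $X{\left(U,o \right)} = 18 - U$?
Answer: $904401$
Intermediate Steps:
$\left(X{\left(-20,21 \right)} + 913\right)^{2} = \left(\left(18 - -20\right) + 913\right)^{2} = \left(\left(18 + 20\right) + 913\right)^{2} = \left(38 + 913\right)^{2} = 951^{2} = 904401$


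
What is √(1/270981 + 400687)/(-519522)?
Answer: -√817297995477583/23463431847 ≈ -0.0012184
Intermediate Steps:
√(1/270981 + 400687)/(-519522) = √(1/270981 + 400687)*(-1/519522) = √(108578563948/270981)*(-1/519522) = (2*√817297995477583/90327)*(-1/519522) = -√817297995477583/23463431847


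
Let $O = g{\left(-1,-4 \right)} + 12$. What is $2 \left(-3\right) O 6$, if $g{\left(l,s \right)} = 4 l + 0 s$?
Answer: $-288$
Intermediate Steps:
$g{\left(l,s \right)} = 4 l$ ($g{\left(l,s \right)} = 4 l + 0 = 4 l$)
$O = 8$ ($O = 4 \left(-1\right) + 12 = -4 + 12 = 8$)
$2 \left(-3\right) O 6 = 2 \left(-3\right) 8 \cdot 6 = \left(-6\right) 8 \cdot 6 = \left(-48\right) 6 = -288$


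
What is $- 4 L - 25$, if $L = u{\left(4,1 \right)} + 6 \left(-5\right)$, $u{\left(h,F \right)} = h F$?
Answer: $79$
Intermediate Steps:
$u{\left(h,F \right)} = F h$
$L = -26$ ($L = 1 \cdot 4 + 6 \left(-5\right) = 4 - 30 = -26$)
$- 4 L - 25 = \left(-4\right) \left(-26\right) - 25 = 104 - 25 = 79$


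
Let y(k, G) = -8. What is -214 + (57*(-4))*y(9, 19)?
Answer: 1610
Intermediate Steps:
-214 + (57*(-4))*y(9, 19) = -214 + (57*(-4))*(-8) = -214 - 228*(-8) = -214 + 1824 = 1610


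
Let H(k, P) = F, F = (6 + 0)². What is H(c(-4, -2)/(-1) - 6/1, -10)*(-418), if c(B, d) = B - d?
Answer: -15048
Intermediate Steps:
F = 36 (F = 6² = 36)
H(k, P) = 36
H(c(-4, -2)/(-1) - 6/1, -10)*(-418) = 36*(-418) = -15048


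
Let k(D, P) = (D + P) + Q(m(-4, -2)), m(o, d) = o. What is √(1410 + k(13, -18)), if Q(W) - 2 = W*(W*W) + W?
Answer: √1339 ≈ 36.592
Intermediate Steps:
Q(W) = 2 + W + W³ (Q(W) = 2 + (W*(W*W) + W) = 2 + (W*W² + W) = 2 + (W³ + W) = 2 + (W + W³) = 2 + W + W³)
k(D, P) = -66 + D + P (k(D, P) = (D + P) + (2 - 4 + (-4)³) = (D + P) + (2 - 4 - 64) = (D + P) - 66 = -66 + D + P)
√(1410 + k(13, -18)) = √(1410 + (-66 + 13 - 18)) = √(1410 - 71) = √1339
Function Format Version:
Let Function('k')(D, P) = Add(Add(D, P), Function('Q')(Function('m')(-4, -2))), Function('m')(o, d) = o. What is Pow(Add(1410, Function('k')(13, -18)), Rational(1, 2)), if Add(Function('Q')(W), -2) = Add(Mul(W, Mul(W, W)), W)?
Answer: Pow(1339, Rational(1, 2)) ≈ 36.592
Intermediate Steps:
Function('Q')(W) = Add(2, W, Pow(W, 3)) (Function('Q')(W) = Add(2, Add(Mul(W, Mul(W, W)), W)) = Add(2, Add(Mul(W, Pow(W, 2)), W)) = Add(2, Add(Pow(W, 3), W)) = Add(2, Add(W, Pow(W, 3))) = Add(2, W, Pow(W, 3)))
Function('k')(D, P) = Add(-66, D, P) (Function('k')(D, P) = Add(Add(D, P), Add(2, -4, Pow(-4, 3))) = Add(Add(D, P), Add(2, -4, -64)) = Add(Add(D, P), -66) = Add(-66, D, P))
Pow(Add(1410, Function('k')(13, -18)), Rational(1, 2)) = Pow(Add(1410, Add(-66, 13, -18)), Rational(1, 2)) = Pow(Add(1410, -71), Rational(1, 2)) = Pow(1339, Rational(1, 2))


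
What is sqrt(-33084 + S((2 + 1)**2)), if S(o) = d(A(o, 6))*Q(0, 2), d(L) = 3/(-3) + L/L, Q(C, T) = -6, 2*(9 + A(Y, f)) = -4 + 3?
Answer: 6*I*sqrt(919) ≈ 181.89*I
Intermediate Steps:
A(Y, f) = -19/2 (A(Y, f) = -9 + (-4 + 3)/2 = -9 + (1/2)*(-1) = -9 - 1/2 = -19/2)
d(L) = 0 (d(L) = 3*(-1/3) + 1 = -1 + 1 = 0)
S(o) = 0 (S(o) = 0*(-6) = 0)
sqrt(-33084 + S((2 + 1)**2)) = sqrt(-33084 + 0) = sqrt(-33084) = 6*I*sqrt(919)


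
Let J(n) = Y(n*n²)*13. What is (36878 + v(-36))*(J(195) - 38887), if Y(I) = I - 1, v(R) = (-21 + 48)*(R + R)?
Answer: 3366047229650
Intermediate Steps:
v(R) = 54*R (v(R) = 27*(2*R) = 54*R)
Y(I) = -1 + I
J(n) = -13 + 13*n³ (J(n) = (-1 + n*n²)*13 = (-1 + n³)*13 = -13 + 13*n³)
(36878 + v(-36))*(J(195) - 38887) = (36878 + 54*(-36))*((-13 + 13*195³) - 38887) = (36878 - 1944)*((-13 + 13*7414875) - 38887) = 34934*((-13 + 96393375) - 38887) = 34934*(96393362 - 38887) = 34934*96354475 = 3366047229650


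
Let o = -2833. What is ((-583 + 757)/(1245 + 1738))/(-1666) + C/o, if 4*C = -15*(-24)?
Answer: -223881981/7039548887 ≈ -0.031803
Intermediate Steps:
C = 90 (C = (-15*(-24))/4 = (1/4)*360 = 90)
((-583 + 757)/(1245 + 1738))/(-1666) + C/o = ((-583 + 757)/(1245 + 1738))/(-1666) + 90/(-2833) = (174/2983)*(-1/1666) + 90*(-1/2833) = (174*(1/2983))*(-1/1666) - 90/2833 = (174/2983)*(-1/1666) - 90/2833 = -87/2484839 - 90/2833 = -223881981/7039548887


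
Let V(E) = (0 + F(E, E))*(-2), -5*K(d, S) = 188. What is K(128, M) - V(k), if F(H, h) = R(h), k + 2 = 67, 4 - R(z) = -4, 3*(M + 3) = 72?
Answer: -108/5 ≈ -21.600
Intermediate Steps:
M = 21 (M = -3 + (1/3)*72 = -3 + 24 = 21)
K(d, S) = -188/5 (K(d, S) = -1/5*188 = -188/5)
R(z) = 8 (R(z) = 4 - 1*(-4) = 4 + 4 = 8)
k = 65 (k = -2 + 67 = 65)
F(H, h) = 8
V(E) = -16 (V(E) = (0 + 8)*(-2) = 8*(-2) = -16)
K(128, M) - V(k) = -188/5 - 1*(-16) = -188/5 + 16 = -108/5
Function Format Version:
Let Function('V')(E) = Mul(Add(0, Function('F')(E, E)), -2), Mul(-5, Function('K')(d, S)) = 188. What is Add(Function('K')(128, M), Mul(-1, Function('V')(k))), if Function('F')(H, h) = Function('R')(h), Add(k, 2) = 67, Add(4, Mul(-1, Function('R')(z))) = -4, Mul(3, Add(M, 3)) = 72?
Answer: Rational(-108, 5) ≈ -21.600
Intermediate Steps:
M = 21 (M = Add(-3, Mul(Rational(1, 3), 72)) = Add(-3, 24) = 21)
Function('K')(d, S) = Rational(-188, 5) (Function('K')(d, S) = Mul(Rational(-1, 5), 188) = Rational(-188, 5))
Function('R')(z) = 8 (Function('R')(z) = Add(4, Mul(-1, -4)) = Add(4, 4) = 8)
k = 65 (k = Add(-2, 67) = 65)
Function('F')(H, h) = 8
Function('V')(E) = -16 (Function('V')(E) = Mul(Add(0, 8), -2) = Mul(8, -2) = -16)
Add(Function('K')(128, M), Mul(-1, Function('V')(k))) = Add(Rational(-188, 5), Mul(-1, -16)) = Add(Rational(-188, 5), 16) = Rational(-108, 5)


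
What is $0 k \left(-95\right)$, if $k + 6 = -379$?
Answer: $0$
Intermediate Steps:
$k = -385$ ($k = -6 - 379 = -385$)
$0 k \left(-95\right) = 0 \left(\left(-385\right) \left(-95\right)\right) = 0 \cdot 36575 = 0$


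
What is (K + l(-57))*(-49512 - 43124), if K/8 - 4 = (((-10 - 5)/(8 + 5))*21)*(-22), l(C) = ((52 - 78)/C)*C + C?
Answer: -5074322172/13 ≈ -3.9033e+8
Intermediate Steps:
l(C) = -26 + C (l(C) = (-26/C)*C + C = -26 + C)
K = 55856/13 (K = 32 + 8*((((-10 - 5)/(8 + 5))*21)*(-22)) = 32 + 8*((-15/13*21)*(-22)) = 32 + 8*((-15*1/13*21)*(-22)) = 32 + 8*(-15/13*21*(-22)) = 32 + 8*(-315/13*(-22)) = 32 + 8*(6930/13) = 32 + 55440/13 = 55856/13 ≈ 4296.6)
(K + l(-57))*(-49512 - 43124) = (55856/13 + (-26 - 57))*(-49512 - 43124) = (55856/13 - 83)*(-92636) = (54777/13)*(-92636) = -5074322172/13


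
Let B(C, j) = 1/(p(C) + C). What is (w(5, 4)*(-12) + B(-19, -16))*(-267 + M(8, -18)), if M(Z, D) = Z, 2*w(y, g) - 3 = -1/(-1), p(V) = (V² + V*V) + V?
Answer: 4251485/684 ≈ 6215.6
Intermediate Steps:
p(V) = V + 2*V² (p(V) = (V² + V²) + V = 2*V² + V = V + 2*V²)
w(y, g) = 2 (w(y, g) = 3/2 + (-1/(-1))/2 = 3/2 + (-1*(-1))/2 = 3/2 + (½)*1 = 3/2 + ½ = 2)
B(C, j) = 1/(C + C*(1 + 2*C)) (B(C, j) = 1/(C*(1 + 2*C) + C) = 1/(C + C*(1 + 2*C)))
(w(5, 4)*(-12) + B(-19, -16))*(-267 + M(8, -18)) = (2*(-12) + (½)/(-19*(1 - 19)))*(-267 + 8) = (-24 + (½)*(-1/19)/(-18))*(-259) = (-24 + (½)*(-1/19)*(-1/18))*(-259) = (-24 + 1/684)*(-259) = -16415/684*(-259) = 4251485/684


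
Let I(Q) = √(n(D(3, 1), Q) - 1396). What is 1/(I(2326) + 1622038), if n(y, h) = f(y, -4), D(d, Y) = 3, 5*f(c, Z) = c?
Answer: 8110190/13155036374197 - I*√34885/13155036374197 ≈ 6.1651e-7 - 1.4198e-11*I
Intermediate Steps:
f(c, Z) = c/5
n(y, h) = y/5
I(Q) = I*√34885/5 (I(Q) = √((⅕)*3 - 1396) = √(⅗ - 1396) = √(-6977/5) = I*√34885/5)
1/(I(2326) + 1622038) = 1/(I*√34885/5 + 1622038) = 1/(1622038 + I*√34885/5)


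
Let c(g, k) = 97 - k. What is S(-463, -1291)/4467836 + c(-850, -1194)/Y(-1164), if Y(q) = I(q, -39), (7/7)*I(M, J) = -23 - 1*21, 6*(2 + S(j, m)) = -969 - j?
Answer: -1081496264/36859647 ≈ -29.341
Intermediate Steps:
S(j, m) = -327/2 - j/6 (S(j, m) = -2 + (-969 - j)/6 = -2 + (-323/2 - j/6) = -327/2 - j/6)
I(M, J) = -44 (I(M, J) = -23 - 1*21 = -23 - 21 = -44)
Y(q) = -44
S(-463, -1291)/4467836 + c(-850, -1194)/Y(-1164) = (-327/2 - ⅙*(-463))/4467836 + (97 - 1*(-1194))/(-44) = (-327/2 + 463/6)*(1/4467836) + (97 + 1194)*(-1/44) = -259/3*1/4467836 + 1291*(-1/44) = -259/13403508 - 1291/44 = -1081496264/36859647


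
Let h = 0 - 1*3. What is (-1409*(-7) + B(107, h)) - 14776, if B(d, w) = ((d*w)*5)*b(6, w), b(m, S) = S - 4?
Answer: 6322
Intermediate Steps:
b(m, S) = -4 + S
h = -3 (h = 0 - 3 = -3)
B(d, w) = 5*d*w*(-4 + w) (B(d, w) = ((d*w)*5)*(-4 + w) = (5*d*w)*(-4 + w) = 5*d*w*(-4 + w))
(-1409*(-7) + B(107, h)) - 14776 = (-1409*(-7) + 5*107*(-3)*(-4 - 3)) - 14776 = (9863 + 5*107*(-3)*(-7)) - 14776 = (9863 + 11235) - 14776 = 21098 - 14776 = 6322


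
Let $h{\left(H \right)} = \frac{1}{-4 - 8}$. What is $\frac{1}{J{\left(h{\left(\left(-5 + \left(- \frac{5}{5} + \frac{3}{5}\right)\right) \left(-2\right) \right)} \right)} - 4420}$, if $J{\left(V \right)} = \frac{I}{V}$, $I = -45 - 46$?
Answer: $- \frac{1}{3328} \approx -0.00030048$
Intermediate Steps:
$h{\left(H \right)} = - \frac{1}{12}$ ($h{\left(H \right)} = \frac{1}{-12} = - \frac{1}{12}$)
$I = -91$
$J{\left(V \right)} = - \frac{91}{V}$
$\frac{1}{J{\left(h{\left(\left(-5 + \left(- \frac{5}{5} + \frac{3}{5}\right)\right) \left(-2\right) \right)} \right)} - 4420} = \frac{1}{- \frac{91}{- \frac{1}{12}} - 4420} = \frac{1}{\left(-91\right) \left(-12\right) - 4420} = \frac{1}{1092 - 4420} = \frac{1}{-3328} = - \frac{1}{3328}$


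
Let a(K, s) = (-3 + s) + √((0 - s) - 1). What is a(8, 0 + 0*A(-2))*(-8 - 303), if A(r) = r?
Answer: 933 - 311*I ≈ 933.0 - 311.0*I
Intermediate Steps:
a(K, s) = -3 + s + √(-1 - s) (a(K, s) = (-3 + s) + √(-s - 1) = (-3 + s) + √(-1 - s) = -3 + s + √(-1 - s))
a(8, 0 + 0*A(-2))*(-8 - 303) = (-3 + (0 + 0*(-2)) + √(-1 - (0 + 0*(-2))))*(-8 - 303) = (-3 + (0 + 0) + √(-1 - (0 + 0)))*(-311) = (-3 + 0 + √(-1 - 1*0))*(-311) = (-3 + 0 + √(-1 + 0))*(-311) = (-3 + 0 + √(-1))*(-311) = (-3 + 0 + I)*(-311) = (-3 + I)*(-311) = 933 - 311*I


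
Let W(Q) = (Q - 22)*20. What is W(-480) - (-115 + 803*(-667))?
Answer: 525676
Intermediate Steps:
W(Q) = -440 + 20*Q (W(Q) = (-22 + Q)*20 = -440 + 20*Q)
W(-480) - (-115 + 803*(-667)) = (-440 + 20*(-480)) - (-115 + 803*(-667)) = (-440 - 9600) - (-115 - 535601) = -10040 - 1*(-535716) = -10040 + 535716 = 525676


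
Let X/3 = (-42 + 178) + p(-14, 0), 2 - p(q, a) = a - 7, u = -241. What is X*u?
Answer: -104835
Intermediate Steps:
p(q, a) = 9 - a (p(q, a) = 2 - (a - 7) = 2 - (-7 + a) = 2 + (7 - a) = 9 - a)
X = 435 (X = 3*((-42 + 178) + (9 - 1*0)) = 3*(136 + (9 + 0)) = 3*(136 + 9) = 3*145 = 435)
X*u = 435*(-241) = -104835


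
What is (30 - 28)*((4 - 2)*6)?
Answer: 24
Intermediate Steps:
(30 - 28)*((4 - 2)*6) = 2*(2*6) = 2*12 = 24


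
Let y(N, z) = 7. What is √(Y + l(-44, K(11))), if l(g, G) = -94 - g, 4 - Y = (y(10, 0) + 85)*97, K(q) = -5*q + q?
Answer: I*√8970 ≈ 94.71*I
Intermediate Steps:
K(q) = -4*q
Y = -8920 (Y = 4 - (7 + 85)*97 = 4 - 92*97 = 4 - 1*8924 = 4 - 8924 = -8920)
√(Y + l(-44, K(11))) = √(-8920 + (-94 - 1*(-44))) = √(-8920 + (-94 + 44)) = √(-8920 - 50) = √(-8970) = I*√8970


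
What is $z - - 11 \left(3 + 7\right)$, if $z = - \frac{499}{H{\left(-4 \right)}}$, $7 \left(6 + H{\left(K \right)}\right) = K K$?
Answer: $\frac{6353}{26} \approx 244.35$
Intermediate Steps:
$H{\left(K \right)} = -6 + \frac{K^{2}}{7}$ ($H{\left(K \right)} = -6 + \frac{K K}{7} = -6 + \frac{K^{2}}{7}$)
$z = \frac{3493}{26}$ ($z = - \frac{499}{-6 + \frac{\left(-4\right)^{2}}{7}} = - \frac{499}{-6 + \frac{1}{7} \cdot 16} = - \frac{499}{-6 + \frac{16}{7}} = - \frac{499}{- \frac{26}{7}} = \left(-499\right) \left(- \frac{7}{26}\right) = \frac{3493}{26} \approx 134.35$)
$z - - 11 \left(3 + 7\right) = \frac{3493}{26} - - 11 \left(3 + 7\right) = \frac{3493}{26} - \left(-11\right) 10 = \frac{3493}{26} - -110 = \frac{3493}{26} + 110 = \frac{6353}{26}$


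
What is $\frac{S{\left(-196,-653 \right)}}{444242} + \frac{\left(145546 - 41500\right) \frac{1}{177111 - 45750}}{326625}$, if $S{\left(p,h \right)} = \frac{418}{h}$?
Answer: $\frac{2041348005991}{2074423459599450375} \approx 9.8406 \cdot 10^{-7}$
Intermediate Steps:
$\frac{S{\left(-196,-653 \right)}}{444242} + \frac{\left(145546 - 41500\right) \frac{1}{177111 - 45750}}{326625} = \frac{418 \frac{1}{-653}}{444242} + \frac{\left(145546 - 41500\right) \frac{1}{177111 - 45750}}{326625} = 418 \left(- \frac{1}{653}\right) \frac{1}{444242} + \frac{104046}{131361} \cdot \frac{1}{326625} = \left(- \frac{418}{653}\right) \frac{1}{444242} + 104046 \cdot \frac{1}{131361} \cdot \frac{1}{326625} = - \frac{209}{145045013} + \frac{34682}{43787} \cdot \frac{1}{326625} = - \frac{209}{145045013} + \frac{34682}{14301928875} = \frac{2041348005991}{2074423459599450375}$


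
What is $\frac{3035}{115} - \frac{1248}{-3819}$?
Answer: $\frac{782279}{29279} \approx 26.718$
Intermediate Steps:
$\frac{3035}{115} - \frac{1248}{-3819} = 3035 \cdot \frac{1}{115} - - \frac{416}{1273} = \frac{607}{23} + \frac{416}{1273} = \frac{782279}{29279}$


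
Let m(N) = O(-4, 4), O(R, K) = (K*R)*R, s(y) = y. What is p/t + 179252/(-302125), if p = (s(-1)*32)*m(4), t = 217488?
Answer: -2475244436/4106785125 ≈ -0.60272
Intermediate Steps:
O(R, K) = K*R**2
m(N) = 64 (m(N) = 4*(-4)**2 = 4*16 = 64)
p = -2048 (p = -1*32*64 = -32*64 = -2048)
p/t + 179252/(-302125) = -2048/217488 + 179252/(-302125) = -2048*1/217488 + 179252*(-1/302125) = -128/13593 - 179252/302125 = -2475244436/4106785125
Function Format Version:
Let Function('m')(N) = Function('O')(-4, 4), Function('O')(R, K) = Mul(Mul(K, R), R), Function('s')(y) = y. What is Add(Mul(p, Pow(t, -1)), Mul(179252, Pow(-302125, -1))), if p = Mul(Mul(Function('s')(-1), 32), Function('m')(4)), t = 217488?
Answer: Rational(-2475244436, 4106785125) ≈ -0.60272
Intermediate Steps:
Function('O')(R, K) = Mul(K, Pow(R, 2))
Function('m')(N) = 64 (Function('m')(N) = Mul(4, Pow(-4, 2)) = Mul(4, 16) = 64)
p = -2048 (p = Mul(Mul(-1, 32), 64) = Mul(-32, 64) = -2048)
Add(Mul(p, Pow(t, -1)), Mul(179252, Pow(-302125, -1))) = Add(Mul(-2048, Pow(217488, -1)), Mul(179252, Pow(-302125, -1))) = Add(Mul(-2048, Rational(1, 217488)), Mul(179252, Rational(-1, 302125))) = Add(Rational(-128, 13593), Rational(-179252, 302125)) = Rational(-2475244436, 4106785125)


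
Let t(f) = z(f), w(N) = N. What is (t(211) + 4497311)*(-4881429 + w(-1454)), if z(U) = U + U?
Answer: -21961904004239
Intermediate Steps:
z(U) = 2*U
t(f) = 2*f
(t(211) + 4497311)*(-4881429 + w(-1454)) = (2*211 + 4497311)*(-4881429 - 1454) = (422 + 4497311)*(-4882883) = 4497733*(-4882883) = -21961904004239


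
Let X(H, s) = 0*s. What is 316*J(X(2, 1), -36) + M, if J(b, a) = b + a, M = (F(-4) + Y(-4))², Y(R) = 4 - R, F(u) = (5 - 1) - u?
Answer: -11120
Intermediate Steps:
X(H, s) = 0
F(u) = 4 - u
M = 256 (M = ((4 - 1*(-4)) + (4 - 1*(-4)))² = ((4 + 4) + (4 + 4))² = (8 + 8)² = 16² = 256)
J(b, a) = a + b
316*J(X(2, 1), -36) + M = 316*(-36 + 0) + 256 = 316*(-36) + 256 = -11376 + 256 = -11120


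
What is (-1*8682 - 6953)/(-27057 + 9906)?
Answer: 15635/17151 ≈ 0.91161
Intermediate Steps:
(-1*8682 - 6953)/(-27057 + 9906) = (-8682 - 6953)/(-17151) = -15635*(-1/17151) = 15635/17151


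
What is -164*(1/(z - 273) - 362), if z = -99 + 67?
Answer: 18107404/305 ≈ 59369.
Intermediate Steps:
z = -32
-164*(1/(z - 273) - 362) = -164*(1/(-32 - 273) - 362) = -164*(1/(-305) - 362) = -164*(-1/305 - 362) = -164*(-110411/305) = 18107404/305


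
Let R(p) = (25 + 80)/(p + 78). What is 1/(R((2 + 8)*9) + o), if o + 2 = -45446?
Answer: -8/363579 ≈ -2.2003e-5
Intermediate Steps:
o = -45448 (o = -2 - 45446 = -45448)
R(p) = 105/(78 + p)
1/(R((2 + 8)*9) + o) = 1/(105/(78 + (2 + 8)*9) - 45448) = 1/(105/(78 + 10*9) - 45448) = 1/(105/(78 + 90) - 45448) = 1/(105/168 - 45448) = 1/(105*(1/168) - 45448) = 1/(5/8 - 45448) = 1/(-363579/8) = -8/363579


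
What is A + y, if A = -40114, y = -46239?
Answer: -86353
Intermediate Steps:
A + y = -40114 - 46239 = -86353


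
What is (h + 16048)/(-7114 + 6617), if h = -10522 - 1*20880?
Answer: 15354/497 ≈ 30.893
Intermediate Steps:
h = -31402 (h = -10522 - 20880 = -31402)
(h + 16048)/(-7114 + 6617) = (-31402 + 16048)/(-7114 + 6617) = -15354/(-497) = -15354*(-1/497) = 15354/497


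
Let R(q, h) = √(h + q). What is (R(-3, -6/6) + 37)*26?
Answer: 962 + 52*I ≈ 962.0 + 52.0*I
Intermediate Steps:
(R(-3, -6/6) + 37)*26 = (√(-6/6 - 3) + 37)*26 = (√(-6*⅙ - 3) + 37)*26 = (√(-1 - 3) + 37)*26 = (√(-4) + 37)*26 = (2*I + 37)*26 = (37 + 2*I)*26 = 962 + 52*I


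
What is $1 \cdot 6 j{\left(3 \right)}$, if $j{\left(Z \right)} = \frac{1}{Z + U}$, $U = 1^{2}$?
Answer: $\frac{3}{2} \approx 1.5$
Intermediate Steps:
$U = 1$
$j{\left(Z \right)} = \frac{1}{1 + Z}$ ($j{\left(Z \right)} = \frac{1}{Z + 1} = \frac{1}{1 + Z}$)
$1 \cdot 6 j{\left(3 \right)} = \frac{1 \cdot 6}{1 + 3} = \frac{6}{4} = 6 \cdot \frac{1}{4} = \frac{3}{2}$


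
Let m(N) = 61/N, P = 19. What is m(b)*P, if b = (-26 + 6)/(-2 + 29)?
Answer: -31293/20 ≈ -1564.7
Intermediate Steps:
b = -20/27 ≈ -0.74074
m(b)*P = (61/(-20/27))*19 = (61*(-27/20))*19 = -1647/20*19 = -31293/20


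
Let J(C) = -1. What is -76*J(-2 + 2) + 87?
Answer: 163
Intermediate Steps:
-76*J(-2 + 2) + 87 = -76*(-1) + 87 = 76 + 87 = 163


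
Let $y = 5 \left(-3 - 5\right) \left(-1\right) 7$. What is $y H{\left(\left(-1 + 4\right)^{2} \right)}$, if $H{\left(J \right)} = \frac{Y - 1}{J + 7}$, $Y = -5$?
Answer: $-105$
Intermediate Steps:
$H{\left(J \right)} = - \frac{6}{7 + J}$ ($H{\left(J \right)} = \frac{-5 - 1}{J + 7} = - \frac{6}{7 + J}$)
$y = 280$ ($y = 5 \left(-8\right) \left(-1\right) 7 = \left(-40\right) \left(-1\right) 7 = 40 \cdot 7 = 280$)
$y H{\left(\left(-1 + 4\right)^{2} \right)} = 280 \left(- \frac{6}{7 + \left(-1 + 4\right)^{2}}\right) = 280 \left(- \frac{6}{7 + 3^{2}}\right) = 280 \left(- \frac{6}{7 + 9}\right) = 280 \left(- \frac{6}{16}\right) = 280 \left(\left(-6\right) \frac{1}{16}\right) = 280 \left(- \frac{3}{8}\right) = -105$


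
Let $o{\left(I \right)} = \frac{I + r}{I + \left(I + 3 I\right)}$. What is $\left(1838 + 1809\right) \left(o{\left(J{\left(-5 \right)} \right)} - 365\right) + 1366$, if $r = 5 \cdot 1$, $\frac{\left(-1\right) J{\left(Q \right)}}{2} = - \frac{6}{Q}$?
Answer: $- \frac{79834751}{60} \approx -1.3306 \cdot 10^{6}$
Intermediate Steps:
$J{\left(Q \right)} = \frac{12}{Q}$ ($J{\left(Q \right)} = - 2 \left(- \frac{6}{Q}\right) = \frac{12}{Q}$)
$r = 5$
$o{\left(I \right)} = \frac{5 + I}{5 I}$ ($o{\left(I \right)} = \frac{I + 5}{I + \left(I + 3 I\right)} = \frac{5 + I}{I + 4 I} = \frac{5 + I}{5 I}$)
$\left(1838 + 1809\right) \left(o{\left(J{\left(-5 \right)} \right)} - 365\right) + 1366 = \left(1838 + 1809\right) \left(\frac{5 + \frac{12}{-5}}{5 \frac{12}{-5}} - 365\right) + 1366 = 3647 \left(\frac{5 + 12 \left(- \frac{1}{5}\right)}{5 \cdot 12 \left(- \frac{1}{5}\right)} - 365\right) + 1366 = 3647 \left(\frac{5 - \frac{12}{5}}{5 \left(- \frac{12}{5}\right)} - 365\right) + 1366 = 3647 \left(\frac{1}{5} \left(- \frac{5}{12}\right) \frac{13}{5} - 365\right) + 1366 = 3647 \left(- \frac{13}{60} - 365\right) + 1366 = 3647 \left(- \frac{21913}{60}\right) + 1366 = - \frac{79916711}{60} + 1366 = - \frac{79834751}{60}$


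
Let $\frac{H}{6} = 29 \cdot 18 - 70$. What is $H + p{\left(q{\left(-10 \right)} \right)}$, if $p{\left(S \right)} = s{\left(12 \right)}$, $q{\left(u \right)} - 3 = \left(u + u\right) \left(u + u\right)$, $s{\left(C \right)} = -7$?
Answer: $2705$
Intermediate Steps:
$q{\left(u \right)} = 3 + 4 u^{2}$ ($q{\left(u \right)} = 3 + \left(u + u\right) \left(u + u\right) = 3 + 2 u 2 u = 3 + 4 u^{2}$)
$p{\left(S \right)} = -7$
$H = 2712$ ($H = 6 \left(29 \cdot 18 - 70\right) = 6 \left(522 - 70\right) = 6 \cdot 452 = 2712$)
$H + p{\left(q{\left(-10 \right)} \right)} = 2712 - 7 = 2705$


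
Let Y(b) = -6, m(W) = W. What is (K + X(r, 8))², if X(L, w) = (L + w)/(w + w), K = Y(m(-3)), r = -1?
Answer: 7921/256 ≈ 30.941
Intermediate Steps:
K = -6
X(L, w) = (L + w)/(2*w) (X(L, w) = (L + w)/((2*w)) = (L + w)*(1/(2*w)) = (L + w)/(2*w))
(K + X(r, 8))² = (-6 + (½)*(-1 + 8)/8)² = (-6 + (½)*(⅛)*7)² = (-6 + 7/16)² = (-89/16)² = 7921/256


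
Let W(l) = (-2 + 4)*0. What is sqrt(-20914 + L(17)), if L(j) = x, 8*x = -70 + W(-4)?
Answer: 3*I*sqrt(9299)/2 ≈ 144.65*I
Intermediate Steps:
W(l) = 0 (W(l) = 2*0 = 0)
x = -35/4 (x = (-70 + 0)/8 = (1/8)*(-70) = -35/4 ≈ -8.7500)
L(j) = -35/4
sqrt(-20914 + L(17)) = sqrt(-20914 - 35/4) = sqrt(-83691/4) = 3*I*sqrt(9299)/2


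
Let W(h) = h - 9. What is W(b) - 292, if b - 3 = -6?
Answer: -304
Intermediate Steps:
b = -3 (b = 3 - 6 = -3)
W(h) = -9 + h
W(b) - 292 = (-9 - 3) - 292 = -12 - 292 = -304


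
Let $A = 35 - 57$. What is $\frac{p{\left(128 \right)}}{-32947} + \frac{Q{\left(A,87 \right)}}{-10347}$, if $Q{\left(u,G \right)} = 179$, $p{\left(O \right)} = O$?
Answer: $- \frac{7221929}{340902609} \approx -0.021185$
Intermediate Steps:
$A = -22$ ($A = 35 - 57 = -22$)
$\frac{p{\left(128 \right)}}{-32947} + \frac{Q{\left(A,87 \right)}}{-10347} = \frac{128}{-32947} + \frac{179}{-10347} = 128 \left(- \frac{1}{32947}\right) + 179 \left(- \frac{1}{10347}\right) = - \frac{128}{32947} - \frac{179}{10347} = - \frac{7221929}{340902609}$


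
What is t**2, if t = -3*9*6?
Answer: 26244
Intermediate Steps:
t = -162 (t = -27*6 = -162)
t**2 = (-162)**2 = 26244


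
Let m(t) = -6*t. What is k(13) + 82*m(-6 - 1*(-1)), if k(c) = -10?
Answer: 2450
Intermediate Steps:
k(13) + 82*m(-6 - 1*(-1)) = -10 + 82*(-6*(-6 - 1*(-1))) = -10 + 82*(-6*(-6 + 1)) = -10 + 82*(-6*(-5)) = -10 + 82*30 = -10 + 2460 = 2450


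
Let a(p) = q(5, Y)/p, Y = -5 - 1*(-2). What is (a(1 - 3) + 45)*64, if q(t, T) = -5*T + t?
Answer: 2240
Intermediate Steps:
Y = -3 (Y = -5 + 2 = -3)
q(t, T) = t - 5*T
a(p) = 20/p (a(p) = (5 - 5*(-3))/p = (5 + 15)/p = 20/p)
(a(1 - 3) + 45)*64 = (20/(1 - 3) + 45)*64 = (20/(-2) + 45)*64 = (20*(-½) + 45)*64 = (-10 + 45)*64 = 35*64 = 2240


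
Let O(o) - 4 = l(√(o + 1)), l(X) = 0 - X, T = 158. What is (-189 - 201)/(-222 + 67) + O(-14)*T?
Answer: 19670/31 - 158*I*√13 ≈ 634.52 - 569.68*I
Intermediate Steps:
l(X) = -X
O(o) = 4 - √(1 + o) (O(o) = 4 - √(o + 1) = 4 - √(1 + o))
(-189 - 201)/(-222 + 67) + O(-14)*T = (-189 - 201)/(-222 + 67) + (4 - √(1 - 14))*158 = -390/(-155) + (4 - √(-13))*158 = -390*(-1/155) + (4 - I*√13)*158 = 78/31 + (4 - I*√13)*158 = 78/31 + (632 - 158*I*√13) = 19670/31 - 158*I*√13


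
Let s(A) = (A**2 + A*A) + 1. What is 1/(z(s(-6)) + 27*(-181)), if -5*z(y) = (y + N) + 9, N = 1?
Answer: -5/24518 ≈ -0.00020393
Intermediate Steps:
s(A) = 1 + 2*A**2 (s(A) = (A**2 + A**2) + 1 = 2*A**2 + 1 = 1 + 2*A**2)
z(y) = -2 - y/5 (z(y) = -((y + 1) + 9)/5 = -((1 + y) + 9)/5 = -(10 + y)/5 = -2 - y/5)
1/(z(s(-6)) + 27*(-181)) = 1/((-2 - (1 + 2*(-6)**2)/5) + 27*(-181)) = 1/((-2 - (1 + 2*36)/5) - 4887) = 1/((-2 - (1 + 72)/5) - 4887) = 1/((-2 - 1/5*73) - 4887) = 1/((-2 - 73/5) - 4887) = 1/(-83/5 - 4887) = 1/(-24518/5) = -5/24518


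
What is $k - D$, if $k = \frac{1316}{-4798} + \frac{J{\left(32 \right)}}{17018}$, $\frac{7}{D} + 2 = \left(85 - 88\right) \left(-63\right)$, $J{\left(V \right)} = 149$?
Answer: $- \frac{2312936765}{7634496034} \approx -0.30296$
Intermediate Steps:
$D = \frac{7}{187}$ ($D = \frac{7}{-2 + \left(85 - 88\right) \left(-63\right)} = \frac{7}{-2 - -189} = \frac{7}{-2 + 189} = \frac{7}{187} \approx 0.037433$)
$k = - \frac{10840393}{40826182}$ ($k = \frac{1316}{-4798} + \frac{149}{17018} = 1316 \left(- \frac{1}{4798}\right) + 149 \cdot \frac{1}{17018} = - \frac{658}{2399} + \frac{149}{17018} = - \frac{10840393}{40826182} \approx -0.26553$)
$k - D = - \frac{10840393}{40826182} - \frac{7}{187} = - \frac{2312936765}{7634496034}$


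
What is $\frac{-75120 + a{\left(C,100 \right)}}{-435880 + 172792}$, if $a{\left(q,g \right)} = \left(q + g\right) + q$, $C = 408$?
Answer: $\frac{18551}{65772} \approx 0.28205$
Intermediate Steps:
$a{\left(q,g \right)} = g + 2 q$ ($a{\left(q,g \right)} = \left(g + q\right) + q = g + 2 q$)
$\frac{-75120 + a{\left(C,100 \right)}}{-435880 + 172792} = \frac{-75120 + \left(100 + 2 \cdot 408\right)}{-435880 + 172792} = \frac{-75120 + \left(100 + 816\right)}{-263088} = \left(-75120 + 916\right) \left(- \frac{1}{263088}\right) = \left(-74204\right) \left(- \frac{1}{263088}\right) = \frac{18551}{65772}$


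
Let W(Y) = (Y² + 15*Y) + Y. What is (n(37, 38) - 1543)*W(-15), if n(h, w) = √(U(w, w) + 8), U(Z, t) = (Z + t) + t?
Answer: 23145 - 15*√122 ≈ 22979.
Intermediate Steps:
U(Z, t) = Z + 2*t
n(h, w) = √(8 + 3*w) (n(h, w) = √((w + 2*w) + 8) = √(3*w + 8) = √(8 + 3*w))
W(Y) = Y² + 16*Y
(n(37, 38) - 1543)*W(-15) = (√(8 + 3*38) - 1543)*(-15*(16 - 15)) = (√(8 + 114) - 1543)*(-15*1) = (√122 - 1543)*(-15) = (-1543 + √122)*(-15) = 23145 - 15*√122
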